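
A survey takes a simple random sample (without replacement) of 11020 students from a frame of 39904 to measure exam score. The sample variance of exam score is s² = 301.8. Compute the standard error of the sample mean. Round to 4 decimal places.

Under SRS without replacement, Var(ȳ) = (1 − f)·s²/n with f = n/N = 11020/39904 = 0.27616279.
Var(ȳ) = (1 − 0.27616279)·301.8/11020 = 0.72383721·0.02738657 = 0.019823418.
SE(ȳ) = √(0.019823418) = 0.1408.

0.1408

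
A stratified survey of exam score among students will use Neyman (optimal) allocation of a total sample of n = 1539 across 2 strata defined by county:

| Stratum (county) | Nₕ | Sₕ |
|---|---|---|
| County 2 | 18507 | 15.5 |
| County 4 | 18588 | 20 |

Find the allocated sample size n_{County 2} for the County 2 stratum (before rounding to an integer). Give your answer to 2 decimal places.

Neyman allocation: nₕ = n·NₕSₕ / Σⱼ NⱼSⱼ.
Σ NⱼSⱼ = 18507·15.5 + 18588·20 = 658618.5.
n_{County 2} = 1539·18507·15.5 / 658618.5 = 670.30.

670.30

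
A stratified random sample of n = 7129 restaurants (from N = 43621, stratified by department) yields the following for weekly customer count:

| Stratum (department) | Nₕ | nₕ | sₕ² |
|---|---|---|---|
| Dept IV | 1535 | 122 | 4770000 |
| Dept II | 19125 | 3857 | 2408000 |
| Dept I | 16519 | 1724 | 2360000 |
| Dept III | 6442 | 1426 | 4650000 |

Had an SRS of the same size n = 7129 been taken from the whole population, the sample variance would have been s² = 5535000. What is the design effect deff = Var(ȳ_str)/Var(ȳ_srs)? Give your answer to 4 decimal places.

Var(ȳ_str) = Σ Wₕ²(1−fₕ)sₕ²/nₕ with Wₕ = Nₕ/43621:
  Dept IV: (1535/43621)²·(1−122/1535)·4770000/122 = 44.567457
  Dept II: (19125/43621)²·(1−3857/19125)·2408000/3857 = 95.807433
  Dept I: (16519/43621)²·(1−1724/16519)·2360000/1724 = 175.82565
  Dept III: (6442/43621)²·(1−1426/6442)·4650000/1426 = 55.375854
  → Var(ȳ_str) = 371.57639.
Var(ȳ_srs) = (1 − 7129/43621)·5535000/7129 = 649.5178.
deff = 371.57639 / 649.5178 = 0.5721.

0.5721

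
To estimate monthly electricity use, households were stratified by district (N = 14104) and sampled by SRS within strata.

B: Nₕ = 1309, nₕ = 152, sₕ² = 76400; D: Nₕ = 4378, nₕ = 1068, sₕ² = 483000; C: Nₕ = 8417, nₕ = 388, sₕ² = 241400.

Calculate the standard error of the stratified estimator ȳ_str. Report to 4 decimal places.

Var(ȳ_str) = Σₕ Wₕ²(1 − fₕ)sₕ²/nₕ with Wₕ = Nₕ/N, N = 14104.
B: Wₕ = 0.09281055; term = 0.09281055²·(1 − 0.11611917)·76400/152 = 3.8268213.
D: Wₕ = 0.31040839; term = 0.31040839²·(1 − 0.24394701)·483000/1068 = 32.945419.
C: Wₕ = 0.59678106; term = 0.59678106²·(1 − 0.04609718)·241400/388 = 211.36824.
Sum = 248.14048.
SE = √(248.14048) = 15.7525.

15.7525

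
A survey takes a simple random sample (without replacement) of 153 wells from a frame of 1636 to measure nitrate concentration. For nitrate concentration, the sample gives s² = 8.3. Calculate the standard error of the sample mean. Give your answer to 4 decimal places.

0.2218

Under SRS without replacement, Var(ȳ) = (1 − f)·s²/n with f = n/N = 153/1636 = 0.09352078.
Var(ȳ) = (1 − 0.09352078)·8.3/153 = 0.90647922·0.054248366 = 0.049175016.
SE(ȳ) = √(0.049175016) = 0.2218.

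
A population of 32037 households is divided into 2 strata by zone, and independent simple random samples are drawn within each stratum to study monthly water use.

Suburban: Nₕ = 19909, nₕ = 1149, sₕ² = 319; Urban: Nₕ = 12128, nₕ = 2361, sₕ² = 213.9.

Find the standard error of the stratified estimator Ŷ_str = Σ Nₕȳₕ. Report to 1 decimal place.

Var(Ŷ_str) = Σₕ Nₕ²(1 − fₕ)sₕ²/nₕ.
Suburban: 19909²·(1 − 1149/19909)·319/1149 = 1.0369383 × 10^8.
Urban: 12128²·(1 − 2361/12128)·213.9/2361 = 1.0731617 × 10^7.
Sum = 1.1442545 × 10^8.
SE = √(1.1442545 × 10^8) = 10697.0.

10697.0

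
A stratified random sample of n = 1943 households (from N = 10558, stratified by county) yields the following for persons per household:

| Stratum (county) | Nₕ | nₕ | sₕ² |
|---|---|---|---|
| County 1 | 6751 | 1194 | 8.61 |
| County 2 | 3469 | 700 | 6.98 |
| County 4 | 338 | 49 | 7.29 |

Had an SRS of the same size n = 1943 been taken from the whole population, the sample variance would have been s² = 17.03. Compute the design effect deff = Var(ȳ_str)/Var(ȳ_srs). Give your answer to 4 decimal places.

Var(ȳ_str) = Σ Wₕ²(1−fₕ)sₕ²/nₕ with Wₕ = Nₕ/10558:
  County 1: (6751/10558)²·(1−1194/6751)·8.61/1194 = 0.002426856
  County 2: (3469/10558)²·(1−700/3469)·6.98/700 = 8.5925353 × 10^-4
  County 4: (338/10558)²·(1−49/338)·7.29/49 = 1.303715 × 10^-4
  → Var(ȳ_str) = 0.003416481.
Var(ȳ_srs) = (1 − 1943/10558)·17.03/1943 = 0.0071518018.
deff = 0.003416481 / 0.0071518018 = 0.4777.

0.4777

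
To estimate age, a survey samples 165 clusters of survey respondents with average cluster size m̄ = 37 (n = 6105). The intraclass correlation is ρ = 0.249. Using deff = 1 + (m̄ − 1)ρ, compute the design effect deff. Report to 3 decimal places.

9.964

deff = 1 + (37 − 1)·0.249 = 1 + 8.964 = 9.964.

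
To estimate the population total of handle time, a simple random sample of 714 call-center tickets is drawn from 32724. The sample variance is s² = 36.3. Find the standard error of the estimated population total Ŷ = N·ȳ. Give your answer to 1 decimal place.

7297.6

Var(Ŷ) = N²·Var(ȳ) = N²·(1 − n/N)·s²/n.
f = 714/32724 = 0.02181885; Var(ȳ) = 0.97818115·36.3/714 = 0.049731059.
Var(Ŷ) = 32724² · 0.049731059 = 5.3255011 × 10^7.
SE(Ŷ) = √(5.3255011 × 10^7) = 7297.6.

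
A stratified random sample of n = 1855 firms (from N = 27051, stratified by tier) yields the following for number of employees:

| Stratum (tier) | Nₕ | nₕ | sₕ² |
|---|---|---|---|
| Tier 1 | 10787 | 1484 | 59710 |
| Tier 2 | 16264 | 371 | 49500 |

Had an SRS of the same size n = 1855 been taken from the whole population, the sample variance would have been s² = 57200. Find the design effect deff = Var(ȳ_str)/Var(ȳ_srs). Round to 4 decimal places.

1.8331

Var(ȳ_str) = Σ Wₕ²(1−fₕ)sₕ²/nₕ with Wₕ = Nₕ/27051:
  Tier 1: (10787/27051)²·(1−1484/10787)·59710/1484 = 5.5178542
  Tier 2: (16264/27051)²·(1−371/16264)·49500/371 = 47.130049
  → Var(ȳ_str) = 52.647903.
Var(ȳ_srs) = (1 − 1855/27051)·57200/1855 = 28.721055.
deff = 52.647903 / 28.721055 = 1.8331.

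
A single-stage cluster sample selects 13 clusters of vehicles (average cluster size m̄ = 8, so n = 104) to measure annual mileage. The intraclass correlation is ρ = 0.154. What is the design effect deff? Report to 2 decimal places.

2.08

deff = 1 + (8 − 1)·0.154 = 1 + 1.078 = 2.078.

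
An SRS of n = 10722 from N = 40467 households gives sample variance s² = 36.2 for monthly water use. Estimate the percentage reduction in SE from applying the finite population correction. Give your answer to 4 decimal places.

14.2653

f = n/N = 10722/40467 = 0.26495663.
SE_no-fpc = √(s²/n) = 0.058105385; SE_fpc = √((1−f)s²/n) = 0.04981646.
Ratio = √(1−f) = 0.85734670. Reduction = 100·(1 − 0.85734670) = 14.2653%.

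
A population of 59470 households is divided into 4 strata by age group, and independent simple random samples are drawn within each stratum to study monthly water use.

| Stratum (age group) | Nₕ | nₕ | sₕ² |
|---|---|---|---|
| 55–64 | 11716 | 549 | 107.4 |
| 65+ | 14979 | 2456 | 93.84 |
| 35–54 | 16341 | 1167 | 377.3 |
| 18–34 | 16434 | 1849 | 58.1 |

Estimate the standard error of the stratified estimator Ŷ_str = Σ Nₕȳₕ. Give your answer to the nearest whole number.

Var(Ŷ_str) = Σₕ Nₕ²(1 − fₕ)sₕ²/nₕ.
55–64: 11716²·(1 − 549/11716)·107.4/549 = 2.5594569 × 10^7.
65+: 14979²·(1 − 2456/14979)·93.84/2456 = 7.1672217 × 10^6.
35–54: 16341²·(1 − 1167/16341)·377.3/1167 = 8.016682 × 10^7.
18–34: 16434²·(1 − 1849/16434)·58.1/1849 = 7.5316293 × 10^6.
Sum = 1.2046024 × 10^8.
SE = √(1.2046024 × 10^8) = 10975.

10975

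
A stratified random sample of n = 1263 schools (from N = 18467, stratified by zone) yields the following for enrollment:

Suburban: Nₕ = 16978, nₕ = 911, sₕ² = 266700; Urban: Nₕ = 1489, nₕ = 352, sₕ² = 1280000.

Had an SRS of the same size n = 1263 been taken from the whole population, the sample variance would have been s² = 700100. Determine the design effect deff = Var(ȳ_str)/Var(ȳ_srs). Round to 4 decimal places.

Var(ȳ_str) = Σ Wₕ²(1−fₕ)sₕ²/nₕ with Wₕ = Nₕ/18467:
  Suburban: (16978/18467)²·(1−911/16978)·266700/911 = 234.17108
  Urban: (1489/18467)²·(1−352/1489)·1280000/352 = 18.052185
  → Var(ȳ_str) = 252.22327.
Var(ȳ_srs) = (1 − 1263/18467)·700100/1263 = 516.40425.
deff = 252.22327 / 516.40425 = 0.4884.

0.4884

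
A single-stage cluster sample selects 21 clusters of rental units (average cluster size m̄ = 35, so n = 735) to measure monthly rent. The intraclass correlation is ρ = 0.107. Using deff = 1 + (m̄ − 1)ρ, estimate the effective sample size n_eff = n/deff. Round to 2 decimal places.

deff = 1 + (35 − 1)·0.107 = 1 + 3.638 = 4.638.
n_eff = 735 / 4.638 = 158.47.

158.47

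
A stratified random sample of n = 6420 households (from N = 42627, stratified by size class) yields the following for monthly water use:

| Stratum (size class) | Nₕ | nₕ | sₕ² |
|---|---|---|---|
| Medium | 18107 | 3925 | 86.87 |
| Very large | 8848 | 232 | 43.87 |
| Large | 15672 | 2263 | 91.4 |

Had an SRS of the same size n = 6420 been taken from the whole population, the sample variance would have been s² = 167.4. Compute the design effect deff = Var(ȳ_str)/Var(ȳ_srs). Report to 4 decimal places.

0.7103

Var(ȳ_str) = Σ Wₕ²(1−fₕ)sₕ²/nₕ with Wₕ = Nₕ/42627:
  Medium: (18107/42627)²·(1−3925/18107)·86.87/3925 = 0.0031278405
  Very large: (8848/42627)²·(1−232/8848)·43.87/232 = 0.0079334286
  Large: (15672/42627)²·(1−2263/15672)·91.4/2263 = 0.0046710328
  → Var(ȳ_str) = 0.015732302.
Var(ȳ_srs) = (1 − 6420/42627)·167.4/6420 = 0.022147678.
deff = 0.015732302 / 0.022147678 = 0.7103.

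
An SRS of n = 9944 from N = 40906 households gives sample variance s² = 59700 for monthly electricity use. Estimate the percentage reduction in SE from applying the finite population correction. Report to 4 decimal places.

f = n/N = 9944/40906 = 0.24309392.
SE_no-fpc = √(s²/n) = 2.4502286; SE_fpc = √((1−f)s²/n) = 2.1317075.
Ratio = √(1−f) = 0.87000349. Reduction = 100·(1 − 0.87000349) = 12.9997%.

12.9997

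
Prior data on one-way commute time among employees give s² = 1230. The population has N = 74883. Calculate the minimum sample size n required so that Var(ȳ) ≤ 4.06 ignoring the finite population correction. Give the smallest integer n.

Without fpc, n₀ = s²/D = 1230/4.06 = 302.9557.
Rounding up, n = 303.

303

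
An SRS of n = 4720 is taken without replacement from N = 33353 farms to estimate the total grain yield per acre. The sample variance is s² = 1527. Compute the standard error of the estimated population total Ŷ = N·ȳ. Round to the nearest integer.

Var(Ŷ) = N²·Var(ȳ) = N²·(1 − n/N)·s²/n.
f = 4720/33353 = 0.14151651; Var(ȳ) = 0.85848349·1527/4720 = 0.27773396.
Var(Ŷ) = 33353² · 0.27773396 = 3.0895754 × 10^8.
SE(Ŷ) = √(3.0895754 × 10^8) = 17577.

17577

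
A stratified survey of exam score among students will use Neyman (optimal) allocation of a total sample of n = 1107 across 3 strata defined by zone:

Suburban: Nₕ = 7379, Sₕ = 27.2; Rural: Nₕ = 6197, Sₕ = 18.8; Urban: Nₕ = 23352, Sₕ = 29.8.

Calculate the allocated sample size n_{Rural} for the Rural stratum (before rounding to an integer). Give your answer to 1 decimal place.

Neyman allocation: nₕ = n·NₕSₕ / Σⱼ NⱼSⱼ.
Σ NⱼSⱼ = 7379·27.2 + 6197·18.8 + 23352·29.8 = 1.013102 × 10^6.
n_{Rural} = 1107·6197·18.8 / (1.013102 × 10^6) = 127.3.

127.3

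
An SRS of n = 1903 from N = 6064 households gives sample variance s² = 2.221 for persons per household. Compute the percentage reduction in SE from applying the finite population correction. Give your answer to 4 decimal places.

17.1640

f = n/N = 1903/6064 = 0.31381926.
SE_no-fpc = √(s²/n) = 0.034162912; SE_fpc = √((1−f)s²/n) = 0.028299199.
Ratio = √(1−f) = 0.82836027. Reduction = 100·(1 − 0.82836027) = 17.1640%.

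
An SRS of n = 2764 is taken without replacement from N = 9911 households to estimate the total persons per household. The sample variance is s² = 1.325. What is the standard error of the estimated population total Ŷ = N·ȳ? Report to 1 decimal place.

Var(Ŷ) = N²·Var(ȳ) = N²·(1 − n/N)·s²/n.
f = 2764/9911 = 0.27888205; Var(ȳ) = 0.72111795·1.325/2764 = 3.4568787 × 10^-4.
Var(Ŷ) = 9911² · (3.4568787 × 10^-4) = 33956.201.
SE(Ŷ) = √(33956.201) = 184.3.

184.3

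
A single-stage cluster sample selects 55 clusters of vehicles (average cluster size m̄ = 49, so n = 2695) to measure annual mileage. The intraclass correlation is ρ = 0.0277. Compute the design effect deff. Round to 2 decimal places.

deff = 1 + (49 − 1)·0.0277 = 1 + 1.3296 = 2.3296.

2.33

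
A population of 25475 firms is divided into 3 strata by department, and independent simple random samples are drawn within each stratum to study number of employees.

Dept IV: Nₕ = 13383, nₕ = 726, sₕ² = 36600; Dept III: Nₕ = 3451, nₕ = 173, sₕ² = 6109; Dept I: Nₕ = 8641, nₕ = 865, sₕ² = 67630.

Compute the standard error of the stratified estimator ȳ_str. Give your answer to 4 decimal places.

Var(ȳ_str) = Σₕ Wₕ²(1 − fₕ)sₕ²/nₕ with Wₕ = Nₕ/N, N = 25475.
Dept IV: Wₕ = 0.52533857; term = 0.52533857²·(1 − 0.05424793)·36600/726 = 13.158317.
Dept III: Wₕ = 0.13546614; term = 0.13546614²·(1 − 0.05013040)·6109/173 = 0.61553045.
Dept I: Wₕ = 0.33919529; term = 0.33919529²·(1 − 0.10010415)·67630/865 = 8.0949683.
Sum = 21.868816.
SE = √(21.868816) = 4.6764.

4.6764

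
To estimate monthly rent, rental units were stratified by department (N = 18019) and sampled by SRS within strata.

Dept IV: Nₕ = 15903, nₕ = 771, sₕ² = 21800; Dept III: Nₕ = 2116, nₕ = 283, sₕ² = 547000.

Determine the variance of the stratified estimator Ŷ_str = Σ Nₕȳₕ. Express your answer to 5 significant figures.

Var(Ŷ_str) = Σₕ Nₕ²(1 − fₕ)sₕ²/nₕ.
Dept IV: 15903²·(1 − 771/15903)·21800/771 = 6.8042068 × 10^9.
Dept III: 2116²·(1 − 283/2116)·547000/283 = 7.4968534 × 10^9.
Sum = 1.430106 × 10^10.

1.4301 × 10^10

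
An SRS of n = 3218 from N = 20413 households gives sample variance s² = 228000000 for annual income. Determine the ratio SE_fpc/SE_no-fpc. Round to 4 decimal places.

0.9178

f = n/N = 3218/20413 = 0.15764464.
SE_no-fpc = √(s²/n) = 266.17938; SE_fpc = √((1−f)s²/n) = 244.29922.
Ratio = √(1−f) = 0.91779919.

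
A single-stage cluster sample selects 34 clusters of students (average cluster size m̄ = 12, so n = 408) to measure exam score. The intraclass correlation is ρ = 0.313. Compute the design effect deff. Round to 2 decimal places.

4.44

deff = 1 + (12 − 1)·0.313 = 1 + 3.443 = 4.443.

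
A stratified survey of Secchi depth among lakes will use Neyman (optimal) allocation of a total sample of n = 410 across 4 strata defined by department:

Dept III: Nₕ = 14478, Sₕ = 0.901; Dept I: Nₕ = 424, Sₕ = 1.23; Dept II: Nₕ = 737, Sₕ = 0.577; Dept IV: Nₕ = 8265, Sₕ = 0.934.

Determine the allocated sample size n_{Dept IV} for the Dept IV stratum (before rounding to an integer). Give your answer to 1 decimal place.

Neyman allocation: nₕ = n·NₕSₕ / Σⱼ NⱼSⱼ.
Σ NⱼSⱼ = 14478·0.901 + 424·1.23 + 737·0.577 + 8265·0.934 = 21710.957.
n_{Dept IV} = 410·8265·0.934 / 21710.957 = 145.8.

145.8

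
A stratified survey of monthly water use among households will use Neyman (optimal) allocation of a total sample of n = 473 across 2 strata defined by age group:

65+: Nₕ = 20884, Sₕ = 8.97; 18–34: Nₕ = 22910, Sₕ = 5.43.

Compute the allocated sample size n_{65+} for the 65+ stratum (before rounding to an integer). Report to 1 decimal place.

Neyman allocation: nₕ = n·NₕSₕ / Σⱼ NⱼSⱼ.
Σ NⱼSⱼ = 20884·8.97 + 22910·5.43 = 311730.78.
n_{65+} = 473·20884·8.97 / 311730.78 = 284.2.

284.2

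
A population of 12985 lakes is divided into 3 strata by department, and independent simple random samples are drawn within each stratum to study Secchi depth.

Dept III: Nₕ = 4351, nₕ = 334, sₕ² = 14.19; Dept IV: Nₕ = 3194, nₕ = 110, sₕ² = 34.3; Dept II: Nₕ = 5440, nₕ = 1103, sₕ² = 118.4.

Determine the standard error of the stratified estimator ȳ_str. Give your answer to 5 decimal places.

Var(ȳ_str) = Σₕ Wₕ²(1 − fₕ)sₕ²/nₕ with Wₕ = Nₕ/N, N = 12985.
Dept III: Wₕ = 0.33507894; term = 0.33507894²·(1 − 0.07676396)·14.19/334 = 0.0044039556.
Dept IV: Wₕ = 0.24597613; term = 0.24597613²·(1 − 0.03443957)·34.3/110 = 0.018216578.
Dept II: Wₕ = 0.41894494; term = 0.41894494²·(1 − 0.20275735)·118.4/1103 = 0.015020369.
Sum = 0.037640903.
SE = √(0.037640903) = 0.19401.

0.19401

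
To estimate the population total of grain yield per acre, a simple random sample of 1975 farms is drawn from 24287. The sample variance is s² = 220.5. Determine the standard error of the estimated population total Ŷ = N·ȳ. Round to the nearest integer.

Var(Ŷ) = N²·Var(ȳ) = N²·(1 − n/N)·s²/n.
f = 1975/24287 = 0.08131922; Var(ȳ) = 0.91868078·220.5/1975 = 0.10256664.
Var(Ŷ) = 24287² · 0.10256664 = 6.0499791 × 10^7.
SE(Ŷ) = √(6.0499791 × 10^7) = 7778.

7778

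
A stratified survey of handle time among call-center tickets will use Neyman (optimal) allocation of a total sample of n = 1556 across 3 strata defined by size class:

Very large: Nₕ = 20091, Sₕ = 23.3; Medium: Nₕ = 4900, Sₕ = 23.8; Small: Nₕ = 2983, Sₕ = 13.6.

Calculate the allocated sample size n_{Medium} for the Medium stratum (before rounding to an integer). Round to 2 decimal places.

Neyman allocation: nₕ = n·NₕSₕ / Σⱼ NⱼSⱼ.
Σ NⱼSⱼ = 20091·23.3 + 4900·23.8 + 2983·13.6 = 625309.1.
n_{Medium} = 1556·4900·23.8 / 625309.1 = 290.19.

290.19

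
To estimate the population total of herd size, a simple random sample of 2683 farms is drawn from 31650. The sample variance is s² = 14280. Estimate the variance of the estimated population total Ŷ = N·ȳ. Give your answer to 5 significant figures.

4.8796 × 10^9

Var(Ŷ) = N²·Var(ȳ) = N²·(1 − n/N)·s²/n.
f = 2683/31650 = 0.08477093; Var(ȳ) = 0.91522907·14280/2683 = 4.8712155.
Var(Ŷ) = 31650² · 4.8712155 = 4.8796062 × 10^9.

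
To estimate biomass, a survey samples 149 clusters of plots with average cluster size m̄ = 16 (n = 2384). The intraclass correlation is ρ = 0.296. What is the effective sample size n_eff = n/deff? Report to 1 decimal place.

438.2

deff = 1 + (16 − 1)·0.296 = 1 + 4.44 = 5.44.
n_eff = 2384 / 5.44 = 438.2.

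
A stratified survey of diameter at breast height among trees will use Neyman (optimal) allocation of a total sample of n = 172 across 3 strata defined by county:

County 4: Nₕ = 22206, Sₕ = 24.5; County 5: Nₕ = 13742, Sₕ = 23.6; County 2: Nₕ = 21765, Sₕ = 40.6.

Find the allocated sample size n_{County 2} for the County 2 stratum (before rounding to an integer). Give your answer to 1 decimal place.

Neyman allocation: nₕ = n·NₕSₕ / Σⱼ NⱼSⱼ.
Σ NⱼSⱼ = 22206·24.5 + 13742·23.6 + 21765·40.6 = 1.7520172 × 10^6.
n_{County 2} = 172·21765·40.6 / (1.7520172 × 10^6) = 86.8.

86.8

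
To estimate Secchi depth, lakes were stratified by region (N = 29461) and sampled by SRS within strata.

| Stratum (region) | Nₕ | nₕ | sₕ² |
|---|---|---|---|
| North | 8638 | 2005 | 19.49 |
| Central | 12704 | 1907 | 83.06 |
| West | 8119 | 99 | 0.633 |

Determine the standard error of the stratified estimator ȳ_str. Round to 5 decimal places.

0.08947

Var(ȳ_str) = Σₕ Wₕ²(1 − fₕ)sₕ²/nₕ with Wₕ = Nₕ/N, N = 29461.
North: Wₕ = 0.29320118; term = 0.29320118²·(1 − 0.23211392)·19.49/2005 = 6.4169062 × 10^-4.
Central: Wₕ = 0.43121415; term = 0.43121415²·(1 − 0.15011020)·83.06/1907 = 0.0068831915.
West: Wₕ = 0.27558467; term = 0.27558467²·(1 − 0.01219362)·0.633/99 = 4.7967873 × 10^-4.
Sum = 0.0080045609.
SE = √(0.0080045609) = 0.08947.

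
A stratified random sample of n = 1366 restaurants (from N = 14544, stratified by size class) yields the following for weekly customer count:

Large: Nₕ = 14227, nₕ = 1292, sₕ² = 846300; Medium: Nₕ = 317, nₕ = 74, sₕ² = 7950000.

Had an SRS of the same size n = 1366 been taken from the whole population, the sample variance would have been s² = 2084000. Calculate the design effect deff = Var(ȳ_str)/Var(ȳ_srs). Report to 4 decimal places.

0.4406

Var(ȳ_str) = Σ Wₕ²(1−fₕ)sₕ²/nₕ with Wₕ = Nₕ/14544:
  Large: (14227/14544)²·(1−1292/14227)·846300/1292 = 569.86746
  Medium: (317/14544)²·(1−74/317)·7950000/74 = 39.123096
  → Var(ȳ_str) = 608.99056.
Var(ȳ_srs) = (1 − 1366/14544)·2084000/1366 = 1382.3329.
deff = 608.99056 / 1382.3329 = 0.4406.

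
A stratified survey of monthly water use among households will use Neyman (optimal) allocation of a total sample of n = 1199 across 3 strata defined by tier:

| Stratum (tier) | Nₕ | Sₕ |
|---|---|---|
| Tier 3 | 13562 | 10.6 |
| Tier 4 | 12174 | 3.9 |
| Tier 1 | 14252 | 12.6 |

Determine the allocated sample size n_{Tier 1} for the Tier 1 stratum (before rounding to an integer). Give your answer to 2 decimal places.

580.65

Neyman allocation: nₕ = n·NₕSₕ / Σⱼ NⱼSⱼ.
Σ NⱼSⱼ = 13562·10.6 + 12174·3.9 + 14252·12.6 = 370811.
n_{Tier 1} = 1199·14252·12.6 / 370811 = 580.65.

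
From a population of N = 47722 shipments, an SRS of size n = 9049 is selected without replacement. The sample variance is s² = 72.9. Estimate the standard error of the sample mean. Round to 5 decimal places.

0.08080

Under SRS without replacement, Var(ȳ) = (1 − f)·s²/n with f = n/N = 9049/47722 = 0.18961904.
Var(ȳ) = (1 − 0.18961904)·72.9/9049 = 0.81038096·0.0080561388 = 0.0065285415.
SE(ȳ) = √(0.0065285415) = 0.08080.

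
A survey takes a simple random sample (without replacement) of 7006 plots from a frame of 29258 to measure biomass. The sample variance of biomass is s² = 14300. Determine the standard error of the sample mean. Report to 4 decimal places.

1.2459

Under SRS without replacement, Var(ȳ) = (1 − f)·s²/n with f = n/N = 7006/29258 = 0.23945588.
Var(ȳ) = (1 − 0.23945588)·14300/7006 = 0.76054412·2.0411076 = 1.5523524.
SE(ȳ) = √(1.5523524) = 1.2459.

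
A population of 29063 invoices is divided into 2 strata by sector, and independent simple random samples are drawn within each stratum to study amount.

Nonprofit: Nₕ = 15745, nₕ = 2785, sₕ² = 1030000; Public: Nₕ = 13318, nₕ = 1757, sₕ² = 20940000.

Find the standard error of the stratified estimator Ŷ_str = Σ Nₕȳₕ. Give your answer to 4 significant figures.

Var(Ŷ_str) = Σₕ Nₕ²(1 − fₕ)sₕ²/nₕ.
Nonprofit: 15745²·(1 − 2785/15745)·1030000/2785 = 7.5467453 × 10^10.
Public: 13318²·(1 − 1757/13318)·20940000/1757 = 1.8350138 × 10^12.
Sum = 1.9104813 × 10^12.
SE = √(1.9104813 × 10^12) = 1.382 × 10^6.

1.382 × 10^6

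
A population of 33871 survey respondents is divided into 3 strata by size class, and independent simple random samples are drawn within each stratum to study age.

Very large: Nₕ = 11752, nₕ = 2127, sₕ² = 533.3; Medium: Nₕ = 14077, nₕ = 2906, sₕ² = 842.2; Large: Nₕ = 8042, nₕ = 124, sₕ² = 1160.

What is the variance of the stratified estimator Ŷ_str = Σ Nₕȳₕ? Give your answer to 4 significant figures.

6.696 × 10^8

Var(Ŷ_str) = Σₕ Nₕ²(1 − fₕ)sₕ²/nₕ.
Very large: 11752²·(1 − 2127/11752)·533.3/2127 = 2.8360678 × 10^7.
Medium: 14077²·(1 − 2906/14077)·842.2/2906 = 4.5574487 × 10^7.
Large: 8042²·(1 − 124/8042)·1160/124 = 5.9568391 × 10^8.
Sum = 6.6961908 × 10^8.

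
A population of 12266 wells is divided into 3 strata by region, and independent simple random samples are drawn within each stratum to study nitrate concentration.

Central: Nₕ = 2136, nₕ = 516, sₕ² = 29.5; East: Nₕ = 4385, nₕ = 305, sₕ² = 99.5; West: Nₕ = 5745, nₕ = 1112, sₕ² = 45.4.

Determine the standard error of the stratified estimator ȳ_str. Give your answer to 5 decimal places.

0.21755

Var(ȳ_str) = Σₕ Wₕ²(1 − fₕ)sₕ²/nₕ with Wₕ = Nₕ/N, N = 12266.
Central: Wₕ = 0.17413990; term = 0.17413990²·(1 − 0.24157303)·29.5/516 = 0.0013148695.
East: Wₕ = 0.35749226; term = 0.35749226²·(1 − 0.06955530)·99.5/305 = 0.038792439.
West: Wₕ = 0.46836785; term = 0.46836785²·(1 − 0.19355962)·45.4/1112 = 0.0072226651.
Sum = 0.047329974.
SE = √(0.047329974) = 0.21755.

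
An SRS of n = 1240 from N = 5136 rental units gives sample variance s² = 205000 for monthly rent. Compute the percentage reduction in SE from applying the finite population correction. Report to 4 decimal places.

f = n/N = 1240/5136 = 0.24143302.
SE_no-fpc = √(s²/n) = 12.857783; SE_fpc = √((1−f)s²/n) = 11.198583.
Ratio = √(1−f) = 0.87095751. Reduction = 100·(1 − 0.87095751) = 12.9042%.

12.9042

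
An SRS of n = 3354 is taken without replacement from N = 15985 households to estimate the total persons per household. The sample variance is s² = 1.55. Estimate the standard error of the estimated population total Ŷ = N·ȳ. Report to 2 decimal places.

305.46

Var(Ŷ) = N²·Var(ȳ) = N²·(1 − n/N)·s²/n.
f = 3354/15985 = 0.20982171; Var(ȳ) = 0.79017829·1.55/3354 = 3.6516886 × 10^-4.
Var(Ŷ) = 15985² · (3.6516886 × 10^-4) = 93308.029.
SE(Ŷ) = √(93308.029) = 305.46.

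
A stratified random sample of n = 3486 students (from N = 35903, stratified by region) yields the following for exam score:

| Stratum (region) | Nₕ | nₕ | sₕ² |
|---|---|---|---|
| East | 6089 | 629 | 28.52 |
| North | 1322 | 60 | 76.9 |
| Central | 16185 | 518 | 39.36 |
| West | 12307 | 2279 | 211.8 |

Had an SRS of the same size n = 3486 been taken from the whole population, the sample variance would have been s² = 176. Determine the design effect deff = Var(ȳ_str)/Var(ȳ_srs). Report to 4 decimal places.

Var(ȳ_str) = Σ Wₕ²(1−fₕ)sₕ²/nₕ with Wₕ = Nₕ/35903:
  East: (6089/35903)²·(1−629/6089)·28.52/629 = 0.0011694348
  North: (1322/35903)²·(1−60/1322)·76.9/60 = 0.0016588397
  Central: (16185/35903)²·(1−518/16185)·39.36/518 = 0.014947288
  West: (12307/35903)²·(1−2279/12307)·211.8/2279 = 0.0088978827
  → Var(ȳ_str) = 0.026673445.
Var(ȳ_srs) = (1 − 3486/35903)·176/3486 = 0.045585568.
deff = 0.026673445 / 0.045585568 = 0.5851.

0.5851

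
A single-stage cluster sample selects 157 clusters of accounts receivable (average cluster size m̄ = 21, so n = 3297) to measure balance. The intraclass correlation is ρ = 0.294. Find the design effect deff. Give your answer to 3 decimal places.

deff = 1 + (21 − 1)·0.294 = 1 + 5.88 = 6.88.

6.880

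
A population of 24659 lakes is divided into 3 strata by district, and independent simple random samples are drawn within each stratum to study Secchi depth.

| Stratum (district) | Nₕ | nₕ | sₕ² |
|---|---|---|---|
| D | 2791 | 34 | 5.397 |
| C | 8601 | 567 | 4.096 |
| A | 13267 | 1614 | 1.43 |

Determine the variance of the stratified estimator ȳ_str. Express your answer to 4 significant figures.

Var(ȳ_str) = Σₕ Wₕ²(1 − fₕ)sₕ²/nₕ with Wₕ = Nₕ/N, N = 24659.
D: Wₕ = 0.11318383; term = 0.11318383²·(1 − 0.01218201)·5.397/34 = 0.002008719.
C: Wₕ = 0.34879760; term = 0.34879760²·(1 − 0.06592257)·4.096/567 = 8.2093116 × 10^-4.
A: Wₕ = 0.53801857; term = 0.53801857²·(1 − 0.12165523)·1.43/1614 = 2.2526414 × 10^-4.
Sum = 0.0030549143.

0.003055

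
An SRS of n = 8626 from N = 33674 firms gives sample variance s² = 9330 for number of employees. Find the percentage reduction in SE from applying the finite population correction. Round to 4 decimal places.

13.7540

f = n/N = 8626/33674 = 0.25616202.
SE_no-fpc = √(s²/n) = 1.0400066; SE_fpc = √((1−f)s²/n) = 0.89696453.
Ratio = √(1−f) = 0.86246042. Reduction = 100·(1 − 0.86246042) = 13.7540%.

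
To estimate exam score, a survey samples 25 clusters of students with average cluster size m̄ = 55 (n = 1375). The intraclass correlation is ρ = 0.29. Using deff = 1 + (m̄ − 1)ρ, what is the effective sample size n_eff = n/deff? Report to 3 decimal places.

deff = 1 + (55 − 1)·0.29 = 1 + 15.66 = 16.66.
n_eff = 1375 / 16.66 = 82.533.

82.533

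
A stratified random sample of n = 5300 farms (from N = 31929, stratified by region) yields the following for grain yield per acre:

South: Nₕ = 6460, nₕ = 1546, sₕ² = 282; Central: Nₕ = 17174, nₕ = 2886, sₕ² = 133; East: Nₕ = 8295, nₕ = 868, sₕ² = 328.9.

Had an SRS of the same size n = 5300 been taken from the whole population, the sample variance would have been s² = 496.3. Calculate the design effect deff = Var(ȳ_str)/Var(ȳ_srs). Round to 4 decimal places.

Var(ȳ_str) = Σ Wₕ²(1−fₕ)sₕ²/nₕ with Wₕ = Nₕ/31929:
  South: (6460/31929)²·(1−1546/6460)·282/1546 = 0.0056798472
  Central: (17174/31929)²·(1−2886/17174)·133/2886 = 0.011092453
  East: (8295/31929)²·(1−868/8295)·328.9/868 = 0.022898305
  → Var(ȳ_str) = 0.039670605.
Var(ȳ_srs) = (1 − 5300/31929)·496.3/5300 = 0.078097646.
deff = 0.039670605 / 0.078097646 = 0.5080.

0.5080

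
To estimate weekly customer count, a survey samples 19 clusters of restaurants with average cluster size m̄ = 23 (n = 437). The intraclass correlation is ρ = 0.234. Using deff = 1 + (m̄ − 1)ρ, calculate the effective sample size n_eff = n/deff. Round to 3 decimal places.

71.080

deff = 1 + (23 − 1)·0.234 = 1 + 5.148 = 6.148.
n_eff = 437 / 6.148 = 71.080.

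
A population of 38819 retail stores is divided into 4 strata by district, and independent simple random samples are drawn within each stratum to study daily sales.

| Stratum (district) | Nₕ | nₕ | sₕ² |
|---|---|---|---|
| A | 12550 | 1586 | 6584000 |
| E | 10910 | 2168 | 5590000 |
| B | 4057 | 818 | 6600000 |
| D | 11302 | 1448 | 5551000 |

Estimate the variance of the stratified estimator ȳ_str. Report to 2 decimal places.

Var(ȳ_str) = Σₕ Wₕ²(1 − fₕ)sₕ²/nₕ with Wₕ = Nₕ/N, N = 38819.
A: Wₕ = 0.32329529; term = 0.32329529²·(1 − 0.12637450)·6584000/1586 = 379.0624.
E: Wₕ = 0.28104794; term = 0.28104794²·(1 − 0.19871677)·5590000/2168 = 163.1922.
B: Wₕ = 0.10451068; term = 0.10451068²·(1 − 0.20162682)·6600000/818 = 70.358715.
D: Wₕ = 0.29114609; term = 0.29114609²·(1 − 0.12811892)·5551000/1448 = 283.323.
Sum = 895.93632.

895.94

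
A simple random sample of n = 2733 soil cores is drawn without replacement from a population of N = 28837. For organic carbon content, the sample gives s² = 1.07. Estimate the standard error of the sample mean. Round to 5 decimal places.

Under SRS without replacement, Var(ȳ) = (1 − f)·s²/n with f = n/N = 2733/28837 = 0.09477407.
Var(ȳ) = (1 − 0.09477407)·1.07/2733 = 0.90522593·3.9151116 × 10^-4 = 3.5440605 × 10^-4.
SE(ȳ) = √(3.5440605 × 10^-4) = 0.01883.

0.01883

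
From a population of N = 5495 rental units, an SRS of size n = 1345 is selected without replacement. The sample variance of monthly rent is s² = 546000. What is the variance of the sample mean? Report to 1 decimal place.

306.6

Under SRS without replacement, Var(ȳ) = (1 − f)·s²/n with f = n/N = 1345/5495 = 0.24476797.
Var(ȳ) = (1 − 0.24476797)·546000/1345 = 0.75523203·405.94796 = 306.5849.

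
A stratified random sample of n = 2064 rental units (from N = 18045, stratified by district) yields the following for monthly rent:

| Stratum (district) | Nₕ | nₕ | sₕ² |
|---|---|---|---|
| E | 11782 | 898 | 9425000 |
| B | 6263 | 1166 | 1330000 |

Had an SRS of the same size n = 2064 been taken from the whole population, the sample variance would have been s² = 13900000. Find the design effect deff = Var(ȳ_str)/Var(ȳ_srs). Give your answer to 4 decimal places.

0.7118

Var(ȳ_str) = Σ Wₕ²(1−fₕ)sₕ²/nₕ with Wₕ = Nₕ/18045:
  E: (11782/18045)²·(1−898/11782)·9425000/898 = 4133.3178
  B: (6263/18045)²·(1−1166/6263)·1330000/1166 = 111.82435
  → Var(ȳ_str) = 4245.1422.
Var(ȳ_srs) = (1 − 2064/18045)·13900000/2064 = 5964.1996.
deff = 4245.1422 / 5964.1996 = 0.7118.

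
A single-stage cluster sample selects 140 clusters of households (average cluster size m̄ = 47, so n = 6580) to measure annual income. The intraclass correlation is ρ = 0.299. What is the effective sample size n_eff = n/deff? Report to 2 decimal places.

445.98

deff = 1 + (47 − 1)·0.299 = 1 + 13.754 = 14.754.
n_eff = 6580 / 14.754 = 445.98.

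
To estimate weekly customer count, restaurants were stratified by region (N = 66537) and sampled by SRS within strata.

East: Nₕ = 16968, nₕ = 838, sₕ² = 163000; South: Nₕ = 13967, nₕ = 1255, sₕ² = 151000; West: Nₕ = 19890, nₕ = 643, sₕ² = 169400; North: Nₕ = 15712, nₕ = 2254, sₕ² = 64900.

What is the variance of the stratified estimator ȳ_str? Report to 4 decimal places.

41.0065

Var(ȳ_str) = Σₕ Wₕ²(1 − fₕ)sₕ²/nₕ with Wₕ = Nₕ/N, N = 66537.
East: Wₕ = 0.25501601; term = 0.25501601²·(1 − 0.04938708)·163000/838 = 12.024919.
South: Wₕ = 0.20991328; term = 0.20991328²·(1 − 0.08985466)·151000/1255 = 4.8252943.
West: Wₕ = 0.29893142; term = 0.29893142²·(1 − 0.03232780)·169400/643 = 22.781055.
North: Wₕ = 0.23613929; term = 0.23613929²·(1 − 0.14345723)·64900/2254 = 1.3752332.
Sum = 41.006502.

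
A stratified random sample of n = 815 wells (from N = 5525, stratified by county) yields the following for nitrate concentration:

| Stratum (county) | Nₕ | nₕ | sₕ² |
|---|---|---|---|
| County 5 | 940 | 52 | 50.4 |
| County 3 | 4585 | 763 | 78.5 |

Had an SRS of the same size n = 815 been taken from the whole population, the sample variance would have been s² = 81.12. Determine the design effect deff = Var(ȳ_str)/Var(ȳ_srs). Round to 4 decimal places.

1.0084

Var(ȳ_str) = Σ Wₕ²(1−fₕ)sₕ²/nₕ with Wₕ = Nₕ/5525:
  County 5: (940/5525)²·(1−52/940)·50.4/52 = 0.026503513
  County 3: (4585/5525)²·(1−763/4585)·78.5/763 = 0.05906233
  → Var(ȳ_str) = 0.085565843.
Var(ȳ_srs) = (1 − 815/5525)·81.12/815 = 0.084851389.
deff = 0.085565843 / 0.084851389 = 1.0084.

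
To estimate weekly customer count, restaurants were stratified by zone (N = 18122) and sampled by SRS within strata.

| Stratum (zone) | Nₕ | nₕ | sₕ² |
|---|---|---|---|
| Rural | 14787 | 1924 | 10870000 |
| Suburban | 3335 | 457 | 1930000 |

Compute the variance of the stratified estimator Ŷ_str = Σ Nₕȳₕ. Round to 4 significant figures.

1.115 × 10^12

Var(Ŷ_str) = Σₕ Nₕ²(1 − fₕ)sₕ²/nₕ.
Rural: 14787²·(1 − 1924/14787)·10870000/1924 = 1.0746 × 10^12.
Suburban: 3335²·(1 − 457/3335)·1930000/457 = 4.0534772 × 10^10.
Sum = 1.1151348 × 10^12.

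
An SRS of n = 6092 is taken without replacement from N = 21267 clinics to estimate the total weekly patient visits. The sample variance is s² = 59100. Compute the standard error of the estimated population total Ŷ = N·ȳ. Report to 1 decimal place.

55954.0

Var(Ŷ) = N²·Var(ȳ) = N²·(1 − n/N)·s²/n.
f = 6092/21267 = 0.28645319; Var(ȳ) = 0.71354681·59100/6092 = 6.9222942.
Var(Ŷ) = 21267² · 6.9222942 = 3.1308518 × 10^9.
SE(Ŷ) = √(3.1308518 × 10^9) = 55954.0.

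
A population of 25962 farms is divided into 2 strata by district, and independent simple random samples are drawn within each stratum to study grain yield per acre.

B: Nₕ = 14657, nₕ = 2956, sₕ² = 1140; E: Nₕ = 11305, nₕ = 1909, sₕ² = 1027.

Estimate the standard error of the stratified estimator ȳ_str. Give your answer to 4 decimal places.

0.4277

Var(ȳ_str) = Σₕ Wₕ²(1 − fₕ)sₕ²/nₕ with Wₕ = Nₕ/N, N = 25962.
B: Wₕ = 0.56455589; term = 0.56455589²·(1 − 0.20167838)·1140/2956 = 0.098127831.
E: Wₕ = 0.43544411; term = 0.43544411²·(1 − 0.16886333)·1027/1909 = 0.084781637.
Sum = 0.18290947.
SE = √(0.18290947) = 0.4277.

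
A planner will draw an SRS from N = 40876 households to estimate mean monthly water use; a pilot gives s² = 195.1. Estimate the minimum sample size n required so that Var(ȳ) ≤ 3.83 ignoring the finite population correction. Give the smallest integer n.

Without fpc, n₀ = s²/D = 195.1/3.83 = 50.9399.
Rounding up, n = 51.

51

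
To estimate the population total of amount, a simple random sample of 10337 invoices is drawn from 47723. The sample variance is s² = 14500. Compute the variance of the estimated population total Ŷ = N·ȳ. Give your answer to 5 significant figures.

2.5027 × 10^9

Var(Ŷ) = N²·Var(ȳ) = N²·(1 − n/N)·s²/n.
f = 10337/47723 = 0.21660415; Var(ȳ) = 0.78339585·14500/10337 = 1.0988913.
Var(Ŷ) = 47723² · 1.0988913 = 2.5027082 × 10^9.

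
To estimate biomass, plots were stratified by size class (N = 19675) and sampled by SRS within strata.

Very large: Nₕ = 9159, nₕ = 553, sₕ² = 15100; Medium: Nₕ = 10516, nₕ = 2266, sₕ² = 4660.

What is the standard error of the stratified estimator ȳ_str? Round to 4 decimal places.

Var(ȳ_str) = Σₕ Wₕ²(1 − fₕ)sₕ²/nₕ with Wₕ = Nₕ/N, N = 19675.
Very large: Wₕ = 0.46551461; term = 0.46551461²·(1 − 0.06037777)·15100/553 = 5.5599609.
Medium: Wₕ = 0.53448539; term = 0.53448539²·(1 − 0.21548117)·4660/2266 = 0.460894.
Sum = 6.0208549.
SE = √(6.0208549) = 2.4537.

2.4537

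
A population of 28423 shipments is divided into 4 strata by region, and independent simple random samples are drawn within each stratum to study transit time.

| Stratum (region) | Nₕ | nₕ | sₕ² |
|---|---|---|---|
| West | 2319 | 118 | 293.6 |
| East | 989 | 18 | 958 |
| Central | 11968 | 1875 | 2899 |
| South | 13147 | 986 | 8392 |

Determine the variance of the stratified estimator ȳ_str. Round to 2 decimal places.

1.99

Var(ȳ_str) = Σₕ Wₕ²(1 − fₕ)sₕ²/nₕ with Wₕ = Nₕ/N, N = 28423.
West: Wₕ = 0.08158885; term = 0.08158885²·(1 − 0.05088400)·293.6/118 = 0.015720089.
East: Wₕ = 0.03479576; term = 0.03479576²·(1 − 0.01820020)·958/18 = 0.063265755.
Central: Wₕ = 0.42106745; term = 0.42106745²·(1 − 0.15666778)·2899/1875 = 0.23117931.
South: Wₕ = 0.46254794; term = 0.46254794²·(1 − 0.07499810)·8392/986 = 1.6843979.
Sum = 1.9945631.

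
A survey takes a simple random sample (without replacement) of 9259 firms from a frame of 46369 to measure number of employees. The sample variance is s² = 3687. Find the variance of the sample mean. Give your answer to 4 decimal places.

0.3187

Under SRS without replacement, Var(ȳ) = (1 − f)·s²/n with f = n/N = 9259/46369 = 0.19968082.
Var(ȳ) = (1 − 0.19968082)·3687/9259 = 0.80031918·0.39820715 = 0.31869282.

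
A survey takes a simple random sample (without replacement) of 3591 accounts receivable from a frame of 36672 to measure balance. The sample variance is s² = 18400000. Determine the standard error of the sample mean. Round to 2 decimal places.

67.99

Under SRS without replacement, Var(ȳ) = (1 − f)·s²/n with f = n/N = 3591/36672 = 0.09792212.
Var(ȳ) = (1 − 0.09792212)·18400000/3591 = 0.90207788·5123.9209 = 4622.1757.
SE(ȳ) = √(4622.1757) = 67.99.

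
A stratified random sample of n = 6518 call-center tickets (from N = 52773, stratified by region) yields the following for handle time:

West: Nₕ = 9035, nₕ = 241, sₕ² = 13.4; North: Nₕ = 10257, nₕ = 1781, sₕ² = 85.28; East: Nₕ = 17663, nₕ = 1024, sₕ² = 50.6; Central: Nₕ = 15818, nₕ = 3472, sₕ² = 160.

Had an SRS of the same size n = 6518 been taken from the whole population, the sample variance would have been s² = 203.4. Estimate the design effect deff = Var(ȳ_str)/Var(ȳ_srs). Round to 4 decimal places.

0.4214

Var(ȳ_str) = Σ Wₕ²(1−fₕ)sₕ²/nₕ with Wₕ = Nₕ/52773:
  West: (9035/52773)²·(1−241/9035)·13.4/241 = 0.0015862762
  North: (10257/52773)²·(1−1781/10257)·85.28/1781 = 0.0014947584
  East: (17663/52773)²·(1−1024/17663)·50.6/1024 = 0.0052145722
  Central: (15818/52773)²·(1−3472/15818)·160/3472 = 0.0032314284
  → Var(ȳ_str) = 0.011527035.
Var(ȳ_srs) = (1 − 6518/52773)·203.4/6518 = 0.027351648.
deff = 0.011527035 / 0.027351648 = 0.4214.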